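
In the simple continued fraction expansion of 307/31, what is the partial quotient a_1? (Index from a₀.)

307 = 9·31 + 28   →  a_0 = 9
31 = 1·28 + 3   →  a_1 = 1

1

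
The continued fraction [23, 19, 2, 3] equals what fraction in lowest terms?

Fold from the inside: start with 3/1.
  2 + 1/3 = 7/3
  19 + 3/7 = 136/7
  23 + 7/136 = 3135/136

3135/136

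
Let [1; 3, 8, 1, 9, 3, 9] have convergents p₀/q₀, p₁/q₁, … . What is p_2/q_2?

Using pₖ = aₖpₖ₋₁ + pₖ₋₂, qₖ = aₖqₖ₋₁ + qₖ₋₂ (with p₋₁=1, p₋₂=0, q₋₁=0, q₋₂=1):
  k=0: a=1, p=1, q=1
  k=1: a=3, p=4, q=3
  k=2: a=8, p=33, q=25

33/25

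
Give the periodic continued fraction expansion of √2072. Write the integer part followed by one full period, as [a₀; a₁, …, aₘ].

a₀ = ⌊√2072⌋ = 45.

[45; 1, 1, 12, 1, 1, 90]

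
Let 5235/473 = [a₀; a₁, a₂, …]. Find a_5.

5235 = 11·473 + 32   →  a_0 = 11
473 = 14·32 + 25   →  a_1 = 14
32 = 1·25 + 7   →  a_2 = 1
25 = 3·7 + 4   →  a_3 = 3
7 = 1·4 + 3   →  a_4 = 1
4 = 1·3 + 1   →  a_5 = 1

1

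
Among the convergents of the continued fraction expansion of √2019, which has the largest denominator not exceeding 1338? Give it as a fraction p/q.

59941/1334

√2019 = [44; 1, 13, 1, 88, …] (period length 4).
Convergents:
  p_0/q_0 = 44/1
  p_1/q_1 = 45/1
  p_2/q_2 = 629/14
  p_3/q_3 = 674/15
  p_4/q_4 = 59941/1334
  p_5/q_5 = 60615/1349
q_4 = 1334 ≤ 1338 < 1349 = q_5, so the answer is 59941/1334.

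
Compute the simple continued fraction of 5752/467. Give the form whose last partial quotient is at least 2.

[12; 3, 6, 2, 3, 3]

5752 = 12·467 + 148
467 = 3·148 + 23
148 = 6·23 + 10
23 = 2·10 + 3
10 = 3·3 + 1
3 = 3·1 + 0  (stop)
So 5752/467 = [12; 3, 6, 2, 3, 3].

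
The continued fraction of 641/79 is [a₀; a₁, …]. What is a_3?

641 = 8·79 + 9   →  a_0 = 8
79 = 8·9 + 7   →  a_1 = 8
9 = 1·7 + 2   →  a_2 = 1
7 = 3·2 + 1   →  a_3 = 3

3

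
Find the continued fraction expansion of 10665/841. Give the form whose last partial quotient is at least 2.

[12; 1, 2, 7, 4, 9]

10665 = 12×841 + 573
841 = 1×573 + 268
573 = 2×268 + 37
268 = 7×37 + 9
37 = 4×9 + 1
9 = 9×1 + 0  (stop)
So 10665/841 = [12; 1, 2, 7, 4, 9].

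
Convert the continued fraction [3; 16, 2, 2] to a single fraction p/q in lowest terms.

Using pₖ = aₖpₖ₋₁ + pₖ₋₂ and qₖ = aₖqₖ₋₁ + qₖ₋₂:
  k=0: a=3, p=3, q=1
  k=1: a=16, p=49, q=16
  k=2: a=2, p=101, q=33
  k=3: a=2, p=251, q=82

251/82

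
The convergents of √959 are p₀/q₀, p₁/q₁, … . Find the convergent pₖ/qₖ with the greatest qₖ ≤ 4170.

√959 = [30; 1, 29, 1, 60, …] (period length 4).
Convergents:
  p_0/q_0 = 30/1
  p_1/q_1 = 31/1
  p_2/q_2 = 929/30
  p_3/q_3 = 960/31
  p_4/q_4 = 58529/1890
  p_5/q_5 = 59489/1921
  p_6/q_6 = 1783710/57599
q_5 = 1921 ≤ 4170 < 57599 = q_6, so the answer is 59489/1921.

59489/1921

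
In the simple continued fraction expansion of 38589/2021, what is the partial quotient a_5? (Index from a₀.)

38589 = 19·2021 + 190   →  a_0 = 19
2021 = 10·190 + 121   →  a_1 = 10
190 = 1·121 + 69   →  a_2 = 1
121 = 1·69 + 52   →  a_3 = 1
69 = 1·52 + 17   →  a_4 = 1
52 = 3·17 + 1   →  a_5 = 3

3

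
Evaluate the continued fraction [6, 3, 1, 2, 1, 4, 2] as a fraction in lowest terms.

984/157

Fold from the inside: start with 2/1.
  4 + 1/2 = 9/2
  1 + 2/9 = 11/9
  2 + 9/11 = 31/11
  1 + 11/31 = 42/31
  3 + 31/42 = 157/42
  6 + 42/157 = 984/157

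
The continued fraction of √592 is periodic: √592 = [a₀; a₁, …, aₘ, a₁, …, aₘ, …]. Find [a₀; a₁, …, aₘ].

[24; 3, 48]

a₀ = ⌊√592⌋ = 24.
With m₀=0, d₀=1 and mₖ₊₁ = dₖaₖ − mₖ, dₖ₊₁ = (n − mₖ₊₁²)/dₖ, aₖ₊₁ = ⌊(a₀+mₖ₊₁)/dₖ₊₁⌋:
  k=1: m=24, d=16, a=3
  k=2: m=24, d=1, a=48
d=1 and a=2a₀=48 at k=2, so the next step gives (m, d) = (24, 16) again — its k=1 value — and the period has length 2.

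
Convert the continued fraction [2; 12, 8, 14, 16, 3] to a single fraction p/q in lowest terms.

140403/67421

Fold from the inside: start with 3/1.
  16 + 1/3 = 49/3
  14 + 3/49 = 689/49
  8 + 49/689 = 5561/689
  12 + 689/5561 = 67421/5561
  2 + 5561/67421 = 140403/67421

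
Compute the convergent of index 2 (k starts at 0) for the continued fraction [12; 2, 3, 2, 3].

Using pₖ = aₖpₖ₋₁ + pₖ₋₂, qₖ = aₖqₖ₋₁ + qₖ₋₂ (with p₋₁=1, p₋₂=0, q₋₁=0, q₋₂=1):
  k=0: a=12, p=12, q=1
  k=1: a=2, p=25, q=2
  k=2: a=3, p=87, q=7

87/7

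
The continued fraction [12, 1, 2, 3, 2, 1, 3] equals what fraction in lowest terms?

Using pₖ = aₖpₖ₋₁ + pₖ₋₂ and qₖ = aₖqₖ₋₁ + qₖ₋₂:
  k=0: a=12, p=12, q=1
  k=1: a=1, p=13, q=1
  k=2: a=2, p=38, q=3
  k=3: a=3, p=127, q=10
  k=4: a=2, p=292, q=23
  k=5: a=1, p=419, q=33
  k=6: a=3, p=1549, q=122

1549/122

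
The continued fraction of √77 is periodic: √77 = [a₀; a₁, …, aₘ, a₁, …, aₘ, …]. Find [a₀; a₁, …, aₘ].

a₀ = ⌊√77⌋ = 8.
With m₀=0, d₀=1 and mₖ₊₁ = dₖaₖ − mₖ, dₖ₊₁ = (n − mₖ₊₁²)/dₖ, aₖ₊₁ = ⌊(a₀+mₖ₊₁)/dₖ₊₁⌋:
  k=1: m=8, d=13, a=1
  k=2: m=5, d=4, a=3
  k=3: m=7, d=7, a=2
  k=4: m=7, d=4, a=3
  k=5: m=5, d=13, a=1
  k=6: m=8, d=1, a=16
d=1 and a=2a₀=16 at k=6, so the next step gives (m, d) = (8, 13) again — its k=1 value — and the period has length 6.

[8; 1, 3, 2, 3, 1, 16]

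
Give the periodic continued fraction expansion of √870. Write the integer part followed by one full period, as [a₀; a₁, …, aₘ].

[29; 2, 58]

a₀ = ⌊√870⌋ = 29.
With m₀=0, d₀=1 and mₖ₊₁ = dₖaₖ − mₖ, dₖ₊₁ = (n − mₖ₊₁²)/dₖ, aₖ₊₁ = ⌊(a₀+mₖ₊₁)/dₖ₊₁⌋:
  k=1: m=29, d=29, a=2
  k=2: m=29, d=1, a=58
d=1 and a=2a₀=58 at k=2, so the next step gives (m, d) = (29, 29) again — its k=1 value — and the period has length 2.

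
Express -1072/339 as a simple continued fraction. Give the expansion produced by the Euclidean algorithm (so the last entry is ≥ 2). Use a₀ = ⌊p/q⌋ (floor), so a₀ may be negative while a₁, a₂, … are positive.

[-4; 1, 5, 6, 9]

-1072 = -4*339 + 284
339 = 1*284 + 55
284 = 5*55 + 9
55 = 6*9 + 1
9 = 9*1 + 0  (stop)
So -1072/339 = [-4; 1, 5, 6, 9].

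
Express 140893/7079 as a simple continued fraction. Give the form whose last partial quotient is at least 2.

[19; 1, 9, 3, 3, 2, 14, 2]

140893 = 19×7079 + 6392
7079 = 1×6392 + 687
6392 = 9×687 + 209
687 = 3×209 + 60
209 = 3×60 + 29
60 = 2×29 + 2
29 = 14×2 + 1
2 = 2×1 + 0  (stop)
So 140893/7079 = [19; 1, 9, 3, 3, 2, 14, 2].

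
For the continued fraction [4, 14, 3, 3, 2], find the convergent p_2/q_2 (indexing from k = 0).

175/43

Using pₖ = aₖpₖ₋₁ + pₖ₋₂, qₖ = aₖqₖ₋₁ + qₖ₋₂ (with p₋₁=1, p₋₂=0, q₋₁=0, q₋₂=1):
  k=0: a=4, p=4, q=1
  k=1: a=14, p=57, q=14
  k=2: a=3, p=175, q=43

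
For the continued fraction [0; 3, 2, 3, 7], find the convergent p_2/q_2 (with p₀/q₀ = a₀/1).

2/7

Using pₖ = aₖpₖ₋₁ + pₖ₋₂, qₖ = aₖqₖ₋₁ + qₖ₋₂ (with p₋₁=1, p₋₂=0, q₋₁=0, q₋₂=1):
  k=0: a=0, p=0, q=1
  k=1: a=3, p=1, q=3
  k=2: a=2, p=2, q=7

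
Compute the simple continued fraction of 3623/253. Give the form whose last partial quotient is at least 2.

3623 = 14×253 + 81
253 = 3×81 + 10
81 = 8×10 + 1
10 = 10×1 + 0  (stop)
So 3623/253 = [14; 3, 8, 10].

[14; 3, 8, 10]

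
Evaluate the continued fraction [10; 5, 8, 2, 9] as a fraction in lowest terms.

Fold from the inside: start with 9/1.
  2 + 1/9 = 19/9
  8 + 9/19 = 161/19
  5 + 19/161 = 824/161
  10 + 161/824 = 8401/824

8401/824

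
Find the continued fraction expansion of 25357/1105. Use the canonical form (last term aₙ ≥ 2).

[22; 1, 18, 19, 3]

25357 = 22×1105 + 1047
1105 = 1×1047 + 58
1047 = 18×58 + 3
58 = 19×3 + 1
3 = 3×1 + 0  (stop)
So 25357/1105 = [22; 1, 18, 19, 3].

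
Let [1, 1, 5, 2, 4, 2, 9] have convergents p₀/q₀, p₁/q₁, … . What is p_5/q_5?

Using pₖ = aₖpₖ₋₁ + pₖ₋₂, qₖ = aₖqₖ₋₁ + qₖ₋₂ (with p₋₁=1, p₋₂=0, q₋₁=0, q₋₂=1):
  k=0: a=1, p=1, q=1
  k=1: a=1, p=2, q=1
  k=2: a=5, p=11, q=6
  k=3: a=2, p=24, q=13
  k=4: a=4, p=107, q=58
  k=5: a=2, p=238, q=129

238/129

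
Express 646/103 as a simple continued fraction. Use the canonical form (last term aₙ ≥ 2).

[6; 3, 1, 2, 9]

646 = 6·103 + 28
103 = 3·28 + 19
28 = 1·19 + 9
19 = 2·9 + 1
9 = 9·1 + 0  (stop)
So 646/103 = [6; 3, 1, 2, 9].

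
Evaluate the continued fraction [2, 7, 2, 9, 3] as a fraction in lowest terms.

Fold from the inside: start with 3/1.
  9 + 1/3 = 28/3
  2 + 3/28 = 59/28
  7 + 28/59 = 441/59
  2 + 59/441 = 941/441

941/441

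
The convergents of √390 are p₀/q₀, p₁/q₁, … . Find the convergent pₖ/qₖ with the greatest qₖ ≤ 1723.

12481/632

√390 = [19; 1, 2, 1, 38, …] (period length 4).
Convergents:
  p_0/q_0 = 19/1
  p_1/q_1 = 20/1
  p_2/q_2 = 59/3
  p_3/q_3 = 79/4
  p_4/q_4 = 3061/155
  p_5/q_5 = 3140/159
  p_6/q_6 = 9341/473
  p_7/q_7 = 12481/632
  p_8/q_8 = 483619/24489
q_7 = 632 ≤ 1723 < 24489 = q_8, so the answer is 12481/632.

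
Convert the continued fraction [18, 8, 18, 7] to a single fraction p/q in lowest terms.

18541/1023

Using pₖ = aₖpₖ₋₁ + pₖ₋₂ and qₖ = aₖqₖ₋₁ + qₖ₋₂:
  k=0: a=18, p=18, q=1
  k=1: a=8, p=145, q=8
  k=2: a=18, p=2628, q=145
  k=3: a=7, p=18541, q=1023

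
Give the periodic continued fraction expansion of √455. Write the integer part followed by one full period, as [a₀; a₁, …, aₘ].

a₀ = ⌊√455⌋ = 21.
With m₀=0, d₀=1 and mₖ₊₁ = dₖaₖ − mₖ, dₖ₊₁ = (n − mₖ₊₁²)/dₖ, aₖ₊₁ = ⌊(a₀+mₖ₊₁)/dₖ₊₁⌋:
  k=1: m=21, d=14, a=3
  k=2: m=21, d=1, a=42
d=1 and a=2a₀=42 at k=2, so the next step gives (m, d) = (21, 14) again — its k=1 value — and the period has length 2.

[21; 3, 42]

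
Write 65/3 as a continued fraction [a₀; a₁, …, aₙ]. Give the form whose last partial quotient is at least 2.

65 = 21×3 + 2
3 = 1×2 + 1
2 = 2×1 + 0  (stop)
So 65/3 = [21; 1, 2].

[21; 1, 2]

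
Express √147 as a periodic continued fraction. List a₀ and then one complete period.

[12; 8, 24]

a₀ = ⌊√147⌋ = 12.
With m₀=0, d₀=1 and mₖ₊₁ = dₖaₖ − mₖ, dₖ₊₁ = (n − mₖ₊₁²)/dₖ, aₖ₊₁ = ⌊(a₀+mₖ₊₁)/dₖ₊₁⌋:
  k=1: m=12, d=3, a=8
  k=2: m=12, d=1, a=24
d=1 and a=2a₀=24 at k=2, so the next step gives (m, d) = (12, 3) again — its k=1 value — and the period has length 2.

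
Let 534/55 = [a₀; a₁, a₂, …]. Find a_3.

534 = 9·55 + 39   →  a_0 = 9
55 = 1·39 + 16   →  a_1 = 1
39 = 2·16 + 7   →  a_2 = 2
16 = 2·7 + 2   →  a_3 = 2

2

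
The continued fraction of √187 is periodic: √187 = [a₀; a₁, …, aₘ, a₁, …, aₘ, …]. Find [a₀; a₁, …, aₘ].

a₀ = ⌊√187⌋ = 13.
With m₀=0, d₀=1 and mₖ₊₁ = dₖaₖ − mₖ, dₖ₊₁ = (n − mₖ₊₁²)/dₖ, aₖ₊₁ = ⌊(a₀+mₖ₊₁)/dₖ₊₁⌋:
  k=1: m=13, d=18, a=1
  k=2: m=5, d=9, a=2
  k=3: m=13, d=2, a=13
  k=4: m=13, d=9, a=2
  k=5: m=5, d=18, a=1
  k=6: m=13, d=1, a=26
d=1 and a=2a₀=26 at k=6, so the next step gives (m, d) = (13, 18) again — its k=1 value — and the period has length 6.

[13; 1, 2, 13, 2, 1, 26]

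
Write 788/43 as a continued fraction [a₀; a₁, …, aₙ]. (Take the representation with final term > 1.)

[18; 3, 14]

788 = 18·43 + 14
43 = 3·14 + 1
14 = 14·1 + 0  (stop)
So 788/43 = [18; 3, 14].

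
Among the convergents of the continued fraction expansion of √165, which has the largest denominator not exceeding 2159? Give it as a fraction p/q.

26808/2087

√165 = [12; 1, 5, 2, 5, 1, 24, …] (period length 6).
Convergents:
  p_0/q_0 = 12/1
  p_1/q_1 = 13/1
  p_2/q_2 = 77/6
  p_3/q_3 = 167/13
  p_4/q_4 = 912/71
  p_5/q_5 = 1079/84
  p_6/q_6 = 26808/2087
  p_7/q_7 = 27887/2171
q_6 = 2087 ≤ 2159 < 2171 = q_7, so the answer is 26808/2087.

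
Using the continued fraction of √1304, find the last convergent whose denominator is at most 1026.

23436/649

√1304 = [36; 9, 72, …] (period length 2).
Convergents:
  p_0/q_0 = 36/1
  p_1/q_1 = 325/9
  p_2/q_2 = 23436/649
  p_3/q_3 = 211249/5850
q_2 = 649 ≤ 1026 < 5850 = q_3, so the answer is 23436/649.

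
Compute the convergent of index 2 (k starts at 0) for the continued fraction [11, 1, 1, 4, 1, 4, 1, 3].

Using pₖ = aₖpₖ₋₁ + pₖ₋₂, qₖ = aₖqₖ₋₁ + qₖ₋₂ (with p₋₁=1, p₋₂=0, q₋₁=0, q₋₂=1):
  k=0: a=11, p=11, q=1
  k=1: a=1, p=12, q=1
  k=2: a=1, p=23, q=2

23/2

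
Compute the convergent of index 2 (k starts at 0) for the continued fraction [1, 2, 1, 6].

Using pₖ = aₖpₖ₋₁ + pₖ₋₂, qₖ = aₖqₖ₋₁ + qₖ₋₂ (with p₋₁=1, p₋₂=0, q₋₁=0, q₋₂=1):
  k=0: a=1, p=1, q=1
  k=1: a=2, p=3, q=2
  k=2: a=1, p=4, q=3

4/3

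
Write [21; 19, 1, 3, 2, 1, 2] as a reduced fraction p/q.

14567/692

Using pₖ = aₖpₖ₋₁ + pₖ₋₂ and qₖ = aₖqₖ₋₁ + qₖ₋₂:
  k=0: a=21, p=21, q=1
  k=1: a=19, p=400, q=19
  k=2: a=1, p=421, q=20
  k=3: a=3, p=1663, q=79
  k=4: a=2, p=3747, q=178
  k=5: a=1, p=5410, q=257
  k=6: a=2, p=14567, q=692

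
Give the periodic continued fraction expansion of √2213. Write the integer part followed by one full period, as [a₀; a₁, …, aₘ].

a₀ = ⌊√2213⌋ = 47.
With m₀=0, d₀=1 and mₖ₊₁ = dₖaₖ − mₖ, dₖ₊₁ = (n − mₖ₊₁²)/dₖ, aₖ₊₁ = ⌊(a₀+mₖ₊₁)/dₖ₊₁⌋:
  k=1: m=47, d=4, a=23
  k=2: m=45, d=47, a=1
  k=3: m=2, d=47, a=1
  k=4: m=45, d=4, a=23
  k=5: m=47, d=1, a=94
d=1 and a=2a₀=94 at k=5, so the next step gives (m, d) = (47, 4) again — its k=1 value — and the period has length 5.

[47; 23, 1, 1, 23, 94]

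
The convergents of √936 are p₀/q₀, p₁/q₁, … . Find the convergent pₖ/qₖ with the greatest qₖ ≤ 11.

153/5

√936 = [30; 1, 1, 2, 6, 2, 1, 1, 60, …] (period length 8).
Convergents:
  p_0/q_0 = 30/1
  p_1/q_1 = 31/1
  p_2/q_2 = 61/2
  p_3/q_3 = 153/5
  p_4/q_4 = 979/32
q_3 = 5 ≤ 11 < 32 = q_4, so the answer is 153/5.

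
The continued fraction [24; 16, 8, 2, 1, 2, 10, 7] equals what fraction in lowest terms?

Fold from the inside: start with 7/1.
  10 + 1/7 = 71/7
  2 + 7/71 = 149/71
  1 + 71/149 = 220/149
  2 + 149/220 = 589/220
  8 + 220/589 = 4932/589
  16 + 589/4932 = 79501/4932
  24 + 4932/79501 = 1912956/79501

1912956/79501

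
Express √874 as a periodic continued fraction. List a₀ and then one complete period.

a₀ = ⌊√874⌋ = 29.
With m₀=0, d₀=1 and mₖ₊₁ = dₖaₖ − mₖ, dₖ₊₁ = (n − mₖ₊₁²)/dₖ, aₖ₊₁ = ⌊(a₀+mₖ₊₁)/dₖ₊₁⌋:
  k=1: m=29, d=33, a=1
  k=2: m=4, d=26, a=1
  k=3: m=22, d=15, a=3
  k=4: m=23, d=23, a=2
  k=5: m=23, d=15, a=3
  k=6: m=22, d=26, a=1
  k=7: m=4, d=33, a=1
  k=8: m=29, d=1, a=58
d=1 and a=2a₀=58 at k=8, so the next step gives (m, d) = (29, 33) again — its k=1 value — and the period has length 8.

[29; 1, 1, 3, 2, 3, 1, 1, 58]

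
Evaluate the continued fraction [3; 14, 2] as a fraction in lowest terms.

Using pₖ = aₖpₖ₋₁ + pₖ₋₂ and qₖ = aₖqₖ₋₁ + qₖ₋₂:
  k=0: a=3, p=3, q=1
  k=1: a=14, p=43, q=14
  k=2: a=2, p=89, q=29

89/29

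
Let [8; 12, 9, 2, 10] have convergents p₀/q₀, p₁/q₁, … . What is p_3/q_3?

Using pₖ = aₖpₖ₋₁ + pₖ₋₂, qₖ = aₖqₖ₋₁ + qₖ₋₂ (with p₋₁=1, p₋₂=0, q₋₁=0, q₋₂=1):
  k=0: a=8, p=8, q=1
  k=1: a=12, p=97, q=12
  k=2: a=9, p=881, q=109
  k=3: a=2, p=1859, q=230

1859/230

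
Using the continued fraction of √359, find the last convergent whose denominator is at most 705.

√359 = [18; 1, 17, 1, 36, …] (period length 4).
Convergents:
  p_0/q_0 = 18/1
  p_1/q_1 = 19/1
  p_2/q_2 = 341/18
  p_3/q_3 = 360/19
  p_4/q_4 = 13301/702
  p_5/q_5 = 13661/721
q_4 = 702 ≤ 705 < 721 = q_5, so the answer is 13301/702.

13301/702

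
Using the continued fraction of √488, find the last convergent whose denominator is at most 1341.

√488 = [22; 11, 44, …] (period length 2).
Convergents:
  p_0/q_0 = 22/1
  p_1/q_1 = 243/11
  p_2/q_2 = 10714/485
  p_3/q_3 = 118097/5346
q_2 = 485 ≤ 1341 < 5346 = q_3, so the answer is 10714/485.

10714/485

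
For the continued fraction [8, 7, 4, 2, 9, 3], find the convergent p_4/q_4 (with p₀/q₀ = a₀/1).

Using pₖ = aₖpₖ₋₁ + pₖ₋₂, qₖ = aₖqₖ₋₁ + qₖ₋₂ (with p₋₁=1, p₋₂=0, q₋₁=0, q₋₂=1):
  k=0: a=8, p=8, q=1
  k=1: a=7, p=57, q=7
  k=2: a=4, p=236, q=29
  k=3: a=2, p=529, q=65
  k=4: a=9, p=4997, q=614

4997/614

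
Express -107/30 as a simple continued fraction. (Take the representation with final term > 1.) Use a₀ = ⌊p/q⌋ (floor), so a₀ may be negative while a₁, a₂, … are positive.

-107 = -4·30 + 13
30 = 2·13 + 4
13 = 3·4 + 1
4 = 4·1 + 0  (stop)
So -107/30 = [-4; 2, 3, 4].

[-4; 2, 3, 4]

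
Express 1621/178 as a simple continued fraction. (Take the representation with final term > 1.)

1621 = 9×178 + 19
178 = 9×19 + 7
19 = 2×7 + 5
7 = 1×5 + 2
5 = 2×2 + 1
2 = 2×1 + 0  (stop)
So 1621/178 = [9; 9, 2, 1, 2, 2].

[9; 9, 2, 1, 2, 2]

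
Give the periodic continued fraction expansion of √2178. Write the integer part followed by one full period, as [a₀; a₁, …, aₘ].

[46; 1, 2, 46, 2, 1, 92]

a₀ = ⌊√2178⌋ = 46.
With m₀=0, d₀=1 and mₖ₊₁ = dₖaₖ − mₖ, dₖ₊₁ = (n − mₖ₊₁²)/dₖ, aₖ₊₁ = ⌊(a₀+mₖ₊₁)/dₖ₊₁⌋:
  k=1: m=46, d=62, a=1
  k=2: m=16, d=31, a=2
  k=3: m=46, d=2, a=46
  k=4: m=46, d=31, a=2
  k=5: m=16, d=62, a=1
  k=6: m=46, d=1, a=92
d=1 and a=2a₀=92 at k=6, so the next step gives (m, d) = (46, 62) again — its k=1 value — and the period has length 6.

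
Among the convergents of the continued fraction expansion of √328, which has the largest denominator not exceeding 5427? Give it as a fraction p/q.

√328 = [18; 9, 36, …] (period length 2).
Convergents:
  p_0/q_0 = 18/1
  p_1/q_1 = 163/9
  p_2/q_2 = 5886/325
  p_3/q_3 = 53137/2934
  p_4/q_4 = 1918818/105949
q_3 = 2934 ≤ 5427 < 105949 = q_4, so the answer is 53137/2934.

53137/2934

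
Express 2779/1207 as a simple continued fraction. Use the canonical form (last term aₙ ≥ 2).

2779 = 2·1207 + 365
1207 = 3·365 + 112
365 = 3·112 + 29
112 = 3·29 + 25
29 = 1·25 + 4
25 = 6·4 + 1
4 = 4·1 + 0  (stop)
So 2779/1207 = [2; 3, 3, 3, 1, 6, 4].

[2; 3, 3, 3, 1, 6, 4]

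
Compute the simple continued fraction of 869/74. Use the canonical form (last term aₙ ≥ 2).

[11; 1, 2, 1, 8, 2]

869 = 11·74 + 55
74 = 1·55 + 19
55 = 2·19 + 17
19 = 1·17 + 2
17 = 8·2 + 1
2 = 2·1 + 0  (stop)
So 869/74 = [11; 1, 2, 1, 8, 2].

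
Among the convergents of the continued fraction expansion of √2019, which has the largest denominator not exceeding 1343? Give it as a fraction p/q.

√2019 = [44; 1, 13, 1, 88, …] (period length 4).
Convergents:
  p_0/q_0 = 44/1
  p_1/q_1 = 45/1
  p_2/q_2 = 629/14
  p_3/q_3 = 674/15
  p_4/q_4 = 59941/1334
  p_5/q_5 = 60615/1349
q_4 = 1334 ≤ 1343 < 1349 = q_5, so the answer is 59941/1334.

59941/1334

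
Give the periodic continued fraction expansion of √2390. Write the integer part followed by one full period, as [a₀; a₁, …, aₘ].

a₀ = ⌊√2390⌋ = 48.
With m₀=0, d₀=1 and mₖ₊₁ = dₖaₖ − mₖ, dₖ₊₁ = (n − mₖ₊₁²)/dₖ, aₖ₊₁ = ⌊(a₀+mₖ₊₁)/dₖ₊₁⌋:
  k=1: m=48, d=86, a=1
  k=2: m=38, d=11, a=7
  k=3: m=39, d=79, a=1
  k=4: m=40, d=10, a=8
  k=5: m=40, d=79, a=1
  k=6: m=39, d=11, a=7
  k=7: m=38, d=86, a=1
  k=8: m=48, d=1, a=96
d=1 and a=2a₀=96 at k=8, so the next step gives (m, d) = (48, 86) again — its k=1 value — and the period has length 8.

[48; 1, 7, 1, 8, 1, 7, 1, 96]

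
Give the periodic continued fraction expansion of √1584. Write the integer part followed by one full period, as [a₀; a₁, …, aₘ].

a₀ = ⌊√1584⌋ = 39.
With m₀=0, d₀=1 and mₖ₊₁ = dₖaₖ − mₖ, dₖ₊₁ = (n − mₖ₊₁²)/dₖ, aₖ₊₁ = ⌊(a₀+mₖ₊₁)/dₖ₊₁⌋:
  k=1: m=39, d=63, a=1
  k=2: m=24, d=16, a=3
  k=3: m=24, d=63, a=1
  k=4: m=39, d=1, a=78
d=1 and a=2a₀=78 at k=4, so the next step gives (m, d) = (39, 63) again — its k=1 value — and the period has length 4.

[39; 1, 3, 1, 78]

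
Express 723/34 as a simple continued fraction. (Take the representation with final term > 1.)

[21; 3, 1, 3, 2]

723 = 21·34 + 9
34 = 3·9 + 7
9 = 1·7 + 2
7 = 3·2 + 1
2 = 2·1 + 0  (stop)
So 723/34 = [21; 3, 1, 3, 2].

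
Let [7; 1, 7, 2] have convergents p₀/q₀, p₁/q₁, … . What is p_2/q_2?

Using pₖ = aₖpₖ₋₁ + pₖ₋₂, qₖ = aₖqₖ₋₁ + qₖ₋₂ (with p₋₁=1, p₋₂=0, q₋₁=0, q₋₂=1):
  k=0: a=7, p=7, q=1
  k=1: a=1, p=8, q=1
  k=2: a=7, p=63, q=8

63/8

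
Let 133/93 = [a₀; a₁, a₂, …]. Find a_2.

133 = 1·93 + 40   →  a_0 = 1
93 = 2·40 + 13   →  a_1 = 2
40 = 3·13 + 1   →  a_2 = 3

3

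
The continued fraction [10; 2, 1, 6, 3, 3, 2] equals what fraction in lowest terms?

4978/481

Using pₖ = aₖpₖ₋₁ + pₖ₋₂ and qₖ = aₖqₖ₋₁ + qₖ₋₂:
  k=0: a=10, p=10, q=1
  k=1: a=2, p=21, q=2
  k=2: a=1, p=31, q=3
  k=3: a=6, p=207, q=20
  k=4: a=3, p=652, q=63
  k=5: a=3, p=2163, q=209
  k=6: a=2, p=4978, q=481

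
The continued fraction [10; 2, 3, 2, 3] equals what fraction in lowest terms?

574/55

Fold from the inside: start with 3/1.
  2 + 1/3 = 7/3
  3 + 3/7 = 24/7
  2 + 7/24 = 55/24
  10 + 24/55 = 574/55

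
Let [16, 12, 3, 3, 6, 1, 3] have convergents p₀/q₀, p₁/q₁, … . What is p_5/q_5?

Using pₖ = aₖpₖ₋₁ + pₖ₋₂, qₖ = aₖqₖ₋₁ + qₖ₋₂ (with p₋₁=1, p₋₂=0, q₋₁=0, q₋₂=1):
  k=0: a=16, p=16, q=1
  k=1: a=12, p=193, q=12
  k=2: a=3, p=595, q=37
  k=3: a=3, p=1978, q=123
  k=4: a=6, p=12463, q=775
  k=5: a=1, p=14441, q=898

14441/898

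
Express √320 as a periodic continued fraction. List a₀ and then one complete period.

[17; 1, 7, 1, 34]

a₀ = ⌊√320⌋ = 17.
With m₀=0, d₀=1 and mₖ₊₁ = dₖaₖ − mₖ, dₖ₊₁ = (n − mₖ₊₁²)/dₖ, aₖ₊₁ = ⌊(a₀+mₖ₊₁)/dₖ₊₁⌋:
  k=1: m=17, d=31, a=1
  k=2: m=14, d=4, a=7
  k=3: m=14, d=31, a=1
  k=4: m=17, d=1, a=34
d=1 and a=2a₀=34 at k=4, so the next step gives (m, d) = (17, 31) again — its k=1 value — and the period has length 4.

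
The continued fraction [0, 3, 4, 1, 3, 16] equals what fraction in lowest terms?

309/992

Using pₖ = aₖpₖ₋₁ + pₖ₋₂ and qₖ = aₖqₖ₋₁ + qₖ₋₂:
  k=0: a=0, p=0, q=1
  k=1: a=3, p=1, q=3
  k=2: a=4, p=4, q=13
  k=3: a=1, p=5, q=16
  k=4: a=3, p=19, q=61
  k=5: a=16, p=309, q=992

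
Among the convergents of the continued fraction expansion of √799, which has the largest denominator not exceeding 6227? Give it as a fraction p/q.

√799 = [28; 3, 1, 3, 56, …] (period length 4).
Convergents:
  p_0/q_0 = 28/1
  p_1/q_1 = 85/3
  p_2/q_2 = 113/4
  p_3/q_3 = 424/15
  p_4/q_4 = 23857/844
  p_5/q_5 = 71995/2547
  p_6/q_6 = 95852/3391
  p_7/q_7 = 359551/12720
q_6 = 3391 ≤ 6227 < 12720 = q_7, so the answer is 95852/3391.

95852/3391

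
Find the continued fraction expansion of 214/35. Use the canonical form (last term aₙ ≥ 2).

[6; 8, 1, 3]

214 = 6×35 + 4
35 = 8×4 + 3
4 = 1×3 + 1
3 = 3×1 + 0  (stop)
So 214/35 = [6; 8, 1, 3].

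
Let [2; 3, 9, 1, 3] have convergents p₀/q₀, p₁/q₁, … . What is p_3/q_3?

Using pₖ = aₖpₖ₋₁ + pₖ₋₂, qₖ = aₖqₖ₋₁ + qₖ₋₂ (with p₋₁=1, p₋₂=0, q₋₁=0, q₋₂=1):
  k=0: a=2, p=2, q=1
  k=1: a=3, p=7, q=3
  k=2: a=9, p=65, q=28
  k=3: a=1, p=72, q=31

72/31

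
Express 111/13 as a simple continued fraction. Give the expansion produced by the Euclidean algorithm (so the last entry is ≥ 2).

[8; 1, 1, 6]

111 = 8*13 + 7
13 = 1*7 + 6
7 = 1*6 + 1
6 = 6*1 + 0  (stop)
So 111/13 = [8; 1, 1, 6].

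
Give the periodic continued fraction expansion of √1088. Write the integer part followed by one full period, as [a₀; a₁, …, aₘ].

[32; 1, 64]

a₀ = ⌊√1088⌋ = 32.
With m₀=0, d₀=1 and mₖ₊₁ = dₖaₖ − mₖ, dₖ₊₁ = (n − mₖ₊₁²)/dₖ, aₖ₊₁ = ⌊(a₀+mₖ₊₁)/dₖ₊₁⌋:
  k=1: m=32, d=64, a=1
  k=2: m=32, d=1, a=64
d=1 and a=2a₀=64 at k=2, so the next step gives (m, d) = (32, 64) again — its k=1 value — and the period has length 2.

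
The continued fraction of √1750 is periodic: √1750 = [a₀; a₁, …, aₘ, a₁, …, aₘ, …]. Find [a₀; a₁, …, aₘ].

[41; 1, 4, 1, 82]

a₀ = ⌊√1750⌋ = 41.
With m₀=0, d₀=1 and mₖ₊₁ = dₖaₖ − mₖ, dₖ₊₁ = (n − mₖ₊₁²)/dₖ, aₖ₊₁ = ⌊(a₀+mₖ₊₁)/dₖ₊₁⌋:
  k=1: m=41, d=69, a=1
  k=2: m=28, d=14, a=4
  k=3: m=28, d=69, a=1
  k=4: m=41, d=1, a=82
d=1 and a=2a₀=82 at k=4, so the next step gives (m, d) = (41, 69) again — its k=1 value — and the period has length 4.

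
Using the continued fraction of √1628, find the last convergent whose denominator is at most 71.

2663/66

√1628 = [40; 2, 1, 6, 1, 2, 80, …] (period length 6).
Convergents:
  p_0/q_0 = 40/1
  p_1/q_1 = 81/2
  p_2/q_2 = 121/3
  p_3/q_3 = 807/20
  p_4/q_4 = 928/23
  p_5/q_5 = 2663/66
  p_6/q_6 = 213968/5303
q_5 = 66 ≤ 71 < 5303 = q_6, so the answer is 2663/66.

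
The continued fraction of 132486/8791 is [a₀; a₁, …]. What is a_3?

2

132486 = 15·8791 + 621   →  a_0 = 15
8791 = 14·621 + 97   →  a_1 = 14
621 = 6·97 + 39   →  a_2 = 6
97 = 2·39 + 19   →  a_3 = 2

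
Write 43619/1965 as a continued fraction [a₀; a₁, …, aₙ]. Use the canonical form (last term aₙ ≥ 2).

[22; 5, 19, 2, 4, 2]

43619 = 22*1965 + 389
1965 = 5*389 + 20
389 = 19*20 + 9
20 = 2*9 + 2
9 = 4*2 + 1
2 = 2*1 + 0  (stop)
So 43619/1965 = [22; 5, 19, 2, 4, 2].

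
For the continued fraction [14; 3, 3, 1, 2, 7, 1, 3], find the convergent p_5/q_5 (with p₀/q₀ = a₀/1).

Using pₖ = aₖpₖ₋₁ + pₖ₋₂, qₖ = aₖqₖ₋₁ + qₖ₋₂ (with p₋₁=1, p₋₂=0, q₋₁=0, q₋₂=1):
  k=0: a=14, p=14, q=1
  k=1: a=3, p=43, q=3
  k=2: a=3, p=143, q=10
  k=3: a=1, p=186, q=13
  k=4: a=2, p=515, q=36
  k=5: a=7, p=3791, q=265

3791/265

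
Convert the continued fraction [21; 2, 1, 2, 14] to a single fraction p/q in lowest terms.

Fold from the inside: start with 14/1.
  2 + 1/14 = 29/14
  1 + 14/29 = 43/29
  2 + 29/43 = 115/43
  21 + 43/115 = 2458/115

2458/115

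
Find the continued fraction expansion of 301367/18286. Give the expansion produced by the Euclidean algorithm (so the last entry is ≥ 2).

[16; 2, 12, 2, 19, 18]

301367 = 16*18286 + 8791
18286 = 2*8791 + 704
8791 = 12*704 + 343
704 = 2*343 + 18
343 = 19*18 + 1
18 = 18*1 + 0  (stop)
So 301367/18286 = [16; 2, 12, 2, 19, 18].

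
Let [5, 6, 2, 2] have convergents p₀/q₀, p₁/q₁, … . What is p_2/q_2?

Using pₖ = aₖpₖ₋₁ + pₖ₋₂, qₖ = aₖqₖ₋₁ + qₖ₋₂ (with p₋₁=1, p₋₂=0, q₋₁=0, q₋₂=1):
  k=0: a=5, p=5, q=1
  k=1: a=6, p=31, q=6
  k=2: a=2, p=67, q=13

67/13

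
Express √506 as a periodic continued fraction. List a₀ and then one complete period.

[22; 2, 44]

a₀ = ⌊√506⌋ = 22.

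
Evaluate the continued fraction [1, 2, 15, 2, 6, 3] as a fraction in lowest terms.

Fold from the inside: start with 3/1.
  6 + 1/3 = 19/3
  2 + 3/19 = 41/19
  15 + 19/41 = 634/41
  2 + 41/634 = 1309/634
  1 + 634/1309 = 1943/1309

1943/1309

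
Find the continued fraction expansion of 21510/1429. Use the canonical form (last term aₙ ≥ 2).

[15; 19, 18, 1, 3]

21510 = 15*1429 + 75
1429 = 19*75 + 4
75 = 18*4 + 3
4 = 1*3 + 1
3 = 3*1 + 0  (stop)
So 21510/1429 = [15; 19, 18, 1, 3].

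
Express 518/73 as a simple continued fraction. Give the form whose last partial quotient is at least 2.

[7; 10, 2, 3]

518 = 7·73 + 7
73 = 10·7 + 3
7 = 2·3 + 1
3 = 3·1 + 0  (stop)
So 518/73 = [7; 10, 2, 3].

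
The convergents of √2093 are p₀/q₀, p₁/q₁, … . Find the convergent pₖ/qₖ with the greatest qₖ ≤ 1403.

50187/1097

√2093 = [45; 1, 2, 1, 90, …] (period length 4).
Convergents:
  p_0/q_0 = 45/1
  p_1/q_1 = 46/1
  p_2/q_2 = 137/3
  p_3/q_3 = 183/4
  p_4/q_4 = 16607/363
  p_5/q_5 = 16790/367
  p_6/q_6 = 50187/1097
  p_7/q_7 = 66977/1464
q_6 = 1097 ≤ 1403 < 1464 = q_7, so the answer is 50187/1097.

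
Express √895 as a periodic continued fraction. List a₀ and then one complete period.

[29; 1, 10, 1, 58]

a₀ = ⌊√895⌋ = 29.
With m₀=0, d₀=1 and mₖ₊₁ = dₖaₖ − mₖ, dₖ₊₁ = (n − mₖ₊₁²)/dₖ, aₖ₊₁ = ⌊(a₀+mₖ₊₁)/dₖ₊₁⌋:
  k=1: m=29, d=54, a=1
  k=2: m=25, d=5, a=10
  k=3: m=25, d=54, a=1
  k=4: m=29, d=1, a=58
d=1 and a=2a₀=58 at k=4, so the next step gives (m, d) = (29, 54) again — its k=1 value — and the period has length 4.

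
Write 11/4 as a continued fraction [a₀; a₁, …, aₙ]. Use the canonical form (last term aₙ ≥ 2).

11 = 2×4 + 3
4 = 1×3 + 1
3 = 3×1 + 0  (stop)
So 11/4 = [2; 1, 3].

[2; 1, 3]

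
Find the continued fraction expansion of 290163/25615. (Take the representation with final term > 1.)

290163 = 11·25615 + 8398
25615 = 3·8398 + 421
8398 = 19·421 + 399
421 = 1·399 + 22
399 = 18·22 + 3
22 = 7·3 + 1
3 = 3·1 + 0  (stop)
So 290163/25615 = [11; 3, 19, 1, 18, 7, 3].

[11; 3, 19, 1, 18, 7, 3]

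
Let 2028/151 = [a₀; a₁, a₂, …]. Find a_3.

10

2028 = 13·151 + 65   →  a_0 = 13
151 = 2·65 + 21   →  a_1 = 2
65 = 3·21 + 2   →  a_2 = 3
21 = 10·2 + 1   →  a_3 = 10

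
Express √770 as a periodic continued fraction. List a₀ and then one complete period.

[27; 1, 2, 1, 54]

a₀ = ⌊√770⌋ = 27.
With m₀=0, d₀=1 and mₖ₊₁ = dₖaₖ − mₖ, dₖ₊₁ = (n − mₖ₊₁²)/dₖ, aₖ₊₁ = ⌊(a₀+mₖ₊₁)/dₖ₊₁⌋:
  k=1: m=27, d=41, a=1
  k=2: m=14, d=14, a=2
  k=3: m=14, d=41, a=1
  k=4: m=27, d=1, a=54
d=1 and a=2a₀=54 at k=4, so the next step gives (m, d) = (27, 41) again — its k=1 value — and the period has length 4.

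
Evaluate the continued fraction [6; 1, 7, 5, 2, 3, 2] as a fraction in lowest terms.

4897/712

Using pₖ = aₖpₖ₋₁ + pₖ₋₂ and qₖ = aₖqₖ₋₁ + qₖ₋₂:
  k=0: a=6, p=6, q=1
  k=1: a=1, p=7, q=1
  k=2: a=7, p=55, q=8
  k=3: a=5, p=282, q=41
  k=4: a=2, p=619, q=90
  k=5: a=3, p=2139, q=311
  k=6: a=2, p=4897, q=712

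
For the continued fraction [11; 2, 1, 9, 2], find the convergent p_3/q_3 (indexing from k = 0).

329/29

Using pₖ = aₖpₖ₋₁ + pₖ₋₂, qₖ = aₖqₖ₋₁ + qₖ₋₂ (with p₋₁=1, p₋₂=0, q₋₁=0, q₋₂=1):
  k=0: a=11, p=11, q=1
  k=1: a=2, p=23, q=2
  k=2: a=1, p=34, q=3
  k=3: a=9, p=329, q=29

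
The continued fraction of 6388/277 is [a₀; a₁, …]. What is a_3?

6388 = 23·277 + 17   →  a_0 = 23
277 = 16·17 + 5   →  a_1 = 16
17 = 3·5 + 2   →  a_2 = 3
5 = 2·2 + 1   →  a_3 = 2

2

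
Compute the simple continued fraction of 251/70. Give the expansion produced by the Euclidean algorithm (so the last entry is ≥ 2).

251 = 3*70 + 41
70 = 1*41 + 29
41 = 1*29 + 12
29 = 2*12 + 5
12 = 2*5 + 2
5 = 2*2 + 1
2 = 2*1 + 0  (stop)
So 251/70 = [3; 1, 1, 2, 2, 2, 2].

[3; 1, 1, 2, 2, 2, 2]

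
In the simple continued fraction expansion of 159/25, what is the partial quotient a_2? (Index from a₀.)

1

159 = 6·25 + 9   →  a_0 = 6
25 = 2·9 + 7   →  a_1 = 2
9 = 1·7 + 2   →  a_2 = 1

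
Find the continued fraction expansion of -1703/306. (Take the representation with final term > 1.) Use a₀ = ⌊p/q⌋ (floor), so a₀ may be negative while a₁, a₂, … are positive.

[-6; 2, 3, 3, 13]

-1703 = -6·306 + 133
306 = 2·133 + 40
133 = 3·40 + 13
40 = 3·13 + 1
13 = 13·1 + 0  (stop)
So -1703/306 = [-6; 2, 3, 3, 13].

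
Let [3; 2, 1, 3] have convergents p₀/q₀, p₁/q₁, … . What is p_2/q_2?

Using pₖ = aₖpₖ₋₁ + pₖ₋₂, qₖ = aₖqₖ₋₁ + qₖ₋₂ (with p₋₁=1, p₋₂=0, q₋₁=0, q₋₂=1):
  k=0: a=3, p=3, q=1
  k=1: a=2, p=7, q=2
  k=2: a=1, p=10, q=3

10/3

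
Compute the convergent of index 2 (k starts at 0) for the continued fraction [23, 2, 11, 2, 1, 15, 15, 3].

540/23

Using pₖ = aₖpₖ₋₁ + pₖ₋₂, qₖ = aₖqₖ₋₁ + qₖ₋₂ (with p₋₁=1, p₋₂=0, q₋₁=0, q₋₂=1):
  k=0: a=23, p=23, q=1
  k=1: a=2, p=47, q=2
  k=2: a=11, p=540, q=23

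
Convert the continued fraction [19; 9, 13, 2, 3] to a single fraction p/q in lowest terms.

16301/853

Using pₖ = aₖpₖ₋₁ + pₖ₋₂ and qₖ = aₖqₖ₋₁ + qₖ₋₂:
  k=0: a=19, p=19, q=1
  k=1: a=9, p=172, q=9
  k=2: a=13, p=2255, q=118
  k=3: a=2, p=4682, q=245
  k=4: a=3, p=16301, q=853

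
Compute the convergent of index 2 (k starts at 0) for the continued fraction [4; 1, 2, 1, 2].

14/3

Using pₖ = aₖpₖ₋₁ + pₖ₋₂, qₖ = aₖqₖ₋₁ + qₖ₋₂ (with p₋₁=1, p₋₂=0, q₋₁=0, q₋₂=1):
  k=0: a=4, p=4, q=1
  k=1: a=1, p=5, q=1
  k=2: a=2, p=14, q=3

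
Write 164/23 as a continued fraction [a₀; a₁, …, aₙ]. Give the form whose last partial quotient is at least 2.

[7; 7, 1, 2]

164 = 7*23 + 3
23 = 7*3 + 2
3 = 1*2 + 1
2 = 2*1 + 0  (stop)
So 164/23 = [7; 7, 1, 2].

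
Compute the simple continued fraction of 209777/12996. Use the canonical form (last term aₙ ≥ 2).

209777 = 16·12996 + 1841
12996 = 7·1841 + 109
1841 = 16·109 + 97
109 = 1·97 + 12
97 = 8·12 + 1
12 = 12·1 + 0  (stop)
So 209777/12996 = [16; 7, 16, 1, 8, 12].

[16; 7, 16, 1, 8, 12]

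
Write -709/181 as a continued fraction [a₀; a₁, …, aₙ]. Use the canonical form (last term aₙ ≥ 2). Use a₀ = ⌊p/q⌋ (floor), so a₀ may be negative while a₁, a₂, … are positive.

[-4; 12, 15]

-709 = -4·181 + 15
181 = 12·15 + 1
15 = 15·1 + 0  (stop)
So -709/181 = [-4; 12, 15].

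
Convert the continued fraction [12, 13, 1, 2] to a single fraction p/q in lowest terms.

Fold from the inside: start with 2/1.
  1 + 1/2 = 3/2
  13 + 2/3 = 41/3
  12 + 3/41 = 495/41

495/41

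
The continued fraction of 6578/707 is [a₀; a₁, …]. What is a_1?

6578 = 9·707 + 215   →  a_0 = 9
707 = 3·215 + 62   →  a_1 = 3

3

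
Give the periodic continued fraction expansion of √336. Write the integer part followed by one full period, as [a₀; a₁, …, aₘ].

[18; 3, 36]

a₀ = ⌊√336⌋ = 18.
With m₀=0, d₀=1 and mₖ₊₁ = dₖaₖ − mₖ, dₖ₊₁ = (n − mₖ₊₁²)/dₖ, aₖ₊₁ = ⌊(a₀+mₖ₊₁)/dₖ₊₁⌋:
  k=1: m=18, d=12, a=3
  k=2: m=18, d=1, a=36
d=1 and a=2a₀=36 at k=2, so the next step gives (m, d) = (18, 12) again — its k=1 value — and the period has length 2.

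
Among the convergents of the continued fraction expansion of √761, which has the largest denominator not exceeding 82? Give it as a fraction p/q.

800/29

√761 = [27; 1, 1, 2, 2, 1, 1, 54, …] (period length 7).
Convergents:
  p_0/q_0 = 27/1
  p_1/q_1 = 28/1
  p_2/q_2 = 55/2
  p_3/q_3 = 138/5
  p_4/q_4 = 331/12
  p_5/q_5 = 469/17
  p_6/q_6 = 800/29
  p_7/q_7 = 43669/1583
q_6 = 29 ≤ 82 < 1583 = q_7, so the answer is 800/29.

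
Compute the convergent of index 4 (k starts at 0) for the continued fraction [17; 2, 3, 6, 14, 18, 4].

10860/623

Using pₖ = aₖpₖ₋₁ + pₖ₋₂, qₖ = aₖqₖ₋₁ + qₖ₋₂ (with p₋₁=1, p₋₂=0, q₋₁=0, q₋₂=1):
  k=0: a=17, p=17, q=1
  k=1: a=2, p=35, q=2
  k=2: a=3, p=122, q=7
  k=3: a=6, p=767, q=44
  k=4: a=14, p=10860, q=623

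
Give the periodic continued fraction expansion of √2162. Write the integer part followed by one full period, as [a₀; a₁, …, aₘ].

a₀ = ⌊√2162⌋ = 46.
With m₀=0, d₀=1 and mₖ₊₁ = dₖaₖ − mₖ, dₖ₊₁ = (n − mₖ₊₁²)/dₖ, aₖ₊₁ = ⌊(a₀+mₖ₊₁)/dₖ₊₁⌋:
  k=1: m=46, d=46, a=2
  k=2: m=46, d=1, a=92
d=1 and a=2a₀=92 at k=2, so the next step gives (m, d) = (46, 46) again — its k=1 value — and the period has length 2.

[46; 2, 92]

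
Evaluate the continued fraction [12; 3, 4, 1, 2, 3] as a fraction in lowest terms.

Using pₖ = aₖpₖ₋₁ + pₖ₋₂ and qₖ = aₖqₖ₋₁ + qₖ₋₂:
  k=0: a=12, p=12, q=1
  k=1: a=3, p=37, q=3
  k=2: a=4, p=160, q=13
  k=3: a=1, p=197, q=16
  k=4: a=2, p=554, q=45
  k=5: a=3, p=1859, q=151

1859/151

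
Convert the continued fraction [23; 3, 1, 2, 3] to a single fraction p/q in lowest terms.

861/37

Fold from the inside: start with 3/1.
  2 + 1/3 = 7/3
  1 + 3/7 = 10/7
  3 + 7/10 = 37/10
  23 + 10/37 = 861/37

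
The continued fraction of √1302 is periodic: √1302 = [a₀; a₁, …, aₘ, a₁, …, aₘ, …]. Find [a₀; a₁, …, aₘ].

[36; 12, 72]

a₀ = ⌊√1302⌋ = 36.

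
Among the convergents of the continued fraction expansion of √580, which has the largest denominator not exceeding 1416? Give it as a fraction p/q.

13896/577

√580 = [24; 12, 48, …] (period length 2).
Convergents:
  p_0/q_0 = 24/1
  p_1/q_1 = 289/12
  p_2/q_2 = 13896/577
  p_3/q_3 = 167041/6936
q_2 = 577 ≤ 1416 < 6936 = q_3, so the answer is 13896/577.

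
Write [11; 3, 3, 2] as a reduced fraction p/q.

Using pₖ = aₖpₖ₋₁ + pₖ₋₂ and qₖ = aₖqₖ₋₁ + qₖ₋₂:
  k=0: a=11, p=11, q=1
  k=1: a=3, p=34, q=3
  k=2: a=3, p=113, q=10
  k=3: a=2, p=260, q=23

260/23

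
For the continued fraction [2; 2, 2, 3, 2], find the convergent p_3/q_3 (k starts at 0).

41/17

Using pₖ = aₖpₖ₋₁ + pₖ₋₂, qₖ = aₖqₖ₋₁ + qₖ₋₂ (with p₋₁=1, p₋₂=0, q₋₁=0, q₋₂=1):
  k=0: a=2, p=2, q=1
  k=1: a=2, p=5, q=2
  k=2: a=2, p=12, q=5
  k=3: a=3, p=41, q=17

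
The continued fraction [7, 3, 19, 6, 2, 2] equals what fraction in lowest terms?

Fold from the inside: start with 2/1.
  2 + 1/2 = 5/2
  6 + 2/5 = 32/5
  19 + 5/32 = 613/32
  3 + 32/613 = 1871/613
  7 + 613/1871 = 13710/1871

13710/1871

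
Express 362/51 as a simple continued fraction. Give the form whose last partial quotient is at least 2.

362 = 7*51 + 5
51 = 10*5 + 1
5 = 5*1 + 0  (stop)
So 362/51 = [7; 10, 5].

[7; 10, 5]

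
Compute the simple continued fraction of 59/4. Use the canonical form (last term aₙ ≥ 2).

[14; 1, 3]

59 = 14·4 + 3
4 = 1·3 + 1
3 = 3·1 + 0  (stop)
So 59/4 = [14; 1, 3].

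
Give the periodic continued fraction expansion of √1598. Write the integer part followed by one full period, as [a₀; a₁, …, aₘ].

[39; 1, 38, 1, 78]

a₀ = ⌊√1598⌋ = 39.
With m₀=0, d₀=1 and mₖ₊₁ = dₖaₖ − mₖ, dₖ₊₁ = (n − mₖ₊₁²)/dₖ, aₖ₊₁ = ⌊(a₀+mₖ₊₁)/dₖ₊₁⌋:
  k=1: m=39, d=77, a=1
  k=2: m=38, d=2, a=38
  k=3: m=38, d=77, a=1
  k=4: m=39, d=1, a=78
d=1 and a=2a₀=78 at k=4, so the next step gives (m, d) = (39, 77) again — its k=1 value — and the period has length 4.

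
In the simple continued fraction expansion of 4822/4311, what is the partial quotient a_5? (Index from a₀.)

4822 = 1·4311 + 511   →  a_0 = 1
4311 = 8·511 + 223   →  a_1 = 8
511 = 2·223 + 65   →  a_2 = 2
223 = 3·65 + 28   →  a_3 = 3
65 = 2·28 + 9   →  a_4 = 2
28 = 3·9 + 1   →  a_5 = 3

3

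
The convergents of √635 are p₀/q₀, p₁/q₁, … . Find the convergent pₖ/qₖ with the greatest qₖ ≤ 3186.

31751/1260

√635 = [25; 5, 50, …] (period length 2).
Convergents:
  p_0/q_0 = 25/1
  p_1/q_1 = 126/5
  p_2/q_2 = 6325/251
  p_3/q_3 = 31751/1260
  p_4/q_4 = 1593875/63251
q_3 = 1260 ≤ 3186 < 63251 = q_4, so the answer is 31751/1260.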